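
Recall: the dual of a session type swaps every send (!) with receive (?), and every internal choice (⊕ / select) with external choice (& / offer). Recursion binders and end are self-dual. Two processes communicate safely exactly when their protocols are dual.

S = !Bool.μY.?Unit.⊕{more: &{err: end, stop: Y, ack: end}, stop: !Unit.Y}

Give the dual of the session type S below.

?Bool.μY.!Unit.&{more: ⊕{err: end, stop: Y, ack: end}, stop: ?Unit.Y}

!Bool = ?Bool
  μY = μY  (μ self-dual)
    ?Unit = !Unit
      ⊕{more,stop} = &{more,stop}  (select→offer)
        • more:
          &{err,stop,ack} = ⊕{err,stop,ack}  (external→internal)
            • err:
              dual(end) = end
            • stop:
              dual(Y) = Y
            • ack:
              dual(end) = end
        • stop:
          !Unit = ?Unit
            dual(Y) = Y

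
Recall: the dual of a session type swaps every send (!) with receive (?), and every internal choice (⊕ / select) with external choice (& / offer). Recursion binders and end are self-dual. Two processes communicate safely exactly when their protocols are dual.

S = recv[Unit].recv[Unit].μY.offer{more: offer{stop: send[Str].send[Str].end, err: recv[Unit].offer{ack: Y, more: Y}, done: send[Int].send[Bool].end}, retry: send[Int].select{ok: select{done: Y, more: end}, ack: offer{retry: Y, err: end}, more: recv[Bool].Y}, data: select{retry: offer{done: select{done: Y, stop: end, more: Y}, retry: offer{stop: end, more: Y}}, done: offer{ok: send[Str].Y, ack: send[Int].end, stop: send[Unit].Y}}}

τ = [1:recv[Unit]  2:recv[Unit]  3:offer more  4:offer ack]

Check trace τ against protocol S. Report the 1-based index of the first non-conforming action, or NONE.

@1 recv[Unit]  match  cont: recv[Unit].μY.…
@2 recv[Unit]  match  cont: μY.…
@3 offer more  match  cont: offer{stop: send[Str].send[Str].end, err: recv[Unit].offer{ack: μY.…, more: μY.…}, done: send[Int].send[Bool].end}
@4 got offer ack, protocol expects offer stop or offer err or offer done  ✗

4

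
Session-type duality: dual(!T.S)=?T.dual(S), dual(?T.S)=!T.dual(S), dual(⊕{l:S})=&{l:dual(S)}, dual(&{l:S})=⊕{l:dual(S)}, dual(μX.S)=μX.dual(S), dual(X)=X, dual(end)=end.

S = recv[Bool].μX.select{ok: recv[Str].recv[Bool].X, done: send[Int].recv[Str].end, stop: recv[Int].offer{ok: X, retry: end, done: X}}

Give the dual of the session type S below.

send[Bool].μX.offer{ok: send[Str].send[Bool].X, done: recv[Int].send[Str].end, stop: send[Int].select{ok: X, retry: end, done: X}}

recv[Bool] = send[Bool]
  μX = μX  (μ self-dual)
    select{ok,done,stop} = offer{ok,done,stop}  (select→offer)
      [ok]
        recv[Str] = send[Str]
          recv[Bool] = send[Bool]
            X self-dual
      [done]
        send[Int] = recv[Int]
          recv[Str] = send[Str]
            end self-dual
      [stop]
        recv[Int] = send[Int]
          offer{ok,retry,done} = select{ok,retry,done}  (external→internal)
            [ok]
              X self-dual
            [retry]
              end self-dual
            [done]
              X self-dual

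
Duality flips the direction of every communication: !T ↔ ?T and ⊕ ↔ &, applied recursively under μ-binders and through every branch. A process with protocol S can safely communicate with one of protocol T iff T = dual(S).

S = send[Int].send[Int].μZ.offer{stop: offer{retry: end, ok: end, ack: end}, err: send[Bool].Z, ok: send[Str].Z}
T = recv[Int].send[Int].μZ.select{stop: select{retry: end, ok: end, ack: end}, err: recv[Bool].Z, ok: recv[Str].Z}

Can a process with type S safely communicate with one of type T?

NO

send[Int] | recv[Int]  ok
  send[Int] | send[Int]  ✗ same direction on both sides — not dual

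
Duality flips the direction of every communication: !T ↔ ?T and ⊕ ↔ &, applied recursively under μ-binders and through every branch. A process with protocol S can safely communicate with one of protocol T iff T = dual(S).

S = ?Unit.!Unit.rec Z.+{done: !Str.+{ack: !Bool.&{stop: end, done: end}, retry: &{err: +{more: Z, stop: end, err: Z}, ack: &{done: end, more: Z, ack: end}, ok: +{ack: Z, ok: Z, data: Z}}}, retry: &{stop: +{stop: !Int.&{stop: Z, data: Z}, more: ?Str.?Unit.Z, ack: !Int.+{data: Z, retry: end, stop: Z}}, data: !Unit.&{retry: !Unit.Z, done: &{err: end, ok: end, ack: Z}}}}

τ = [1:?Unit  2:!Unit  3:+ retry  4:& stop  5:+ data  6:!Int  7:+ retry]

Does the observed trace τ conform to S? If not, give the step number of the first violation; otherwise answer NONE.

5

@1 ?Unit  ok  state: !Unit.rec Z.…
@2 !Unit  ok  state: rec Z.…
@3 + retry  ok  state: &{stop: +{stop: !Int.&{stop: rec Z.…, data: rec Z.…}, more: ?Str.?Unit.rec Z.…, ack: !Int.+{data: rec Z.…, retry: end, stop: rec Z.…}}, data: !Unit.&{retry: !Unit.rec Z.…, done: &{err: end, ok: end, ack: rec Z.…}}}
@4 & stop  ok  state: +{stop: !Int.&{stop: rec Z.…, data: rec Z.…}, more: ?Str.?Unit.rec Z.…, ack: !Int.+{data: rec Z.…, retry: end, stop: rec Z.…}}
@5 got + data, protocol expects + stop or + more or + ack  ✗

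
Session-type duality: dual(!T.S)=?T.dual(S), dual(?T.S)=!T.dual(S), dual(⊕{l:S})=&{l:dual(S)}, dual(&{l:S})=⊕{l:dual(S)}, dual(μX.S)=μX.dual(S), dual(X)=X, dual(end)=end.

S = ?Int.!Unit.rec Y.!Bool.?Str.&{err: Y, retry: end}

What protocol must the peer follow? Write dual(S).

?Int ↦ !Int
  !Unit ↦ ?Unit
    rec Y ↦ rec Y  (rec unchanged)
      !Bool ↦ ?Bool
        ?Str ↦ !Str
          &{err,retry} ↦ +{err,retry}  (external→internal)
            • err:
              Y self-dual
            • retry:
              end self-dual

!Int.?Unit.rec Y.?Bool.!Str.+{err: Y, retry: end}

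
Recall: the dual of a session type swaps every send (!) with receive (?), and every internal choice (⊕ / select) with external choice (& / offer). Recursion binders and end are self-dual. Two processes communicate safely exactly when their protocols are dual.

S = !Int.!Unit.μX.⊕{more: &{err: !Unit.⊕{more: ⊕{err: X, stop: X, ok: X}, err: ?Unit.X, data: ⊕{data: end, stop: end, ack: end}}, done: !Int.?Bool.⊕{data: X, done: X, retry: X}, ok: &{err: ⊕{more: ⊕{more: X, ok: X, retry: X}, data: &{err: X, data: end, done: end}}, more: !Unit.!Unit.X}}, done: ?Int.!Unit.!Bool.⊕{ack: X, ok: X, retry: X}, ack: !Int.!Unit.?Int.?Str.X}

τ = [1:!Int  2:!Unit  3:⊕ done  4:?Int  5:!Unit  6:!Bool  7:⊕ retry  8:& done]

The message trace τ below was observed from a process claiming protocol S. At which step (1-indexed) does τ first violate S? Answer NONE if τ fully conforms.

8

@1 !Int  match  residual = !Unit.μX.…
@2 !Unit  match  residual = μX.…
@3 ⊕ done  match  residual = ?Int.!Unit.!Bool.⊕{ack: μX.…, ok: μX.…, retry: μX.…}
@4 ?Int  match  residual = !Unit.!Bool.⊕{ack: μX.…, ok: μX.…, retry: μX.…}
@5 !Unit  match  residual = !Bool.⊕{ack: μX.…, ok: μX.…, retry: μX.…}
@6 !Bool  match  residual = ⊕{ack: μX.…, ok: μX.…, retry: μX.…}
@7 ⊕ retry  match  residual = μX.…
@8 got & done, protocol expects ⊕ more or ⊕ done or ⊕ ack  ✗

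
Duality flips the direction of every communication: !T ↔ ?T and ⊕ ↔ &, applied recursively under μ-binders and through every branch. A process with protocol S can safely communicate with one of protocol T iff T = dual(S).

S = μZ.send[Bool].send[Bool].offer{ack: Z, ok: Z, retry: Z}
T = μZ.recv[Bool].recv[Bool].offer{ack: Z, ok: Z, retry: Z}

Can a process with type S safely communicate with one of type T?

μZ vs μZ  ✓ (rec unchanged)
  send[Bool] vs recv[Bool]  ✓
    send[Bool] vs recv[Bool]  ✓
      offer{ack,ok,retry} vs offer{ack,ok,retry}  ✗ choice polarity not flipped — not dual

NO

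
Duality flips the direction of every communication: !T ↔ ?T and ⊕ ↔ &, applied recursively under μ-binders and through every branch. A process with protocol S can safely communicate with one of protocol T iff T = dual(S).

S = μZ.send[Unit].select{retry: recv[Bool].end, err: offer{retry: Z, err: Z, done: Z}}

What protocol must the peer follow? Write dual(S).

μZ.recv[Unit].offer{retry: send[Bool].end, err: select{retry: Z, err: Z, done: Z}}

μZ = μZ  (binder kept)
  send[Unit] = recv[Unit]
    select{retry,err} = offer{retry,err}  (select→offer)
      [retry]
        recv[Bool] = send[Bool]
          dual(end) = end
      [err]
        offer{retry,err,done} = select{retry,err,done}  (external→internal)
          [retry]
            dual(Z) = Z
          [err]
            dual(Z) = Z
          [done]
            dual(Z) = Z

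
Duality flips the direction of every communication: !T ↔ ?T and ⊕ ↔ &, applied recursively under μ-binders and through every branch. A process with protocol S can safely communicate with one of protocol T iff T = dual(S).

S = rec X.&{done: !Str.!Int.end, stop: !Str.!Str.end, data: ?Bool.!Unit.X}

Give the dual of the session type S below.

rec X.+{done: ?Str.?Int.end, stop: ?Str.?Str.end, data: !Bool.?Unit.X}

rec X ↦ rec X  (binder kept)
  &{done,stop,data} ↦ +{done,stop,data}  (&→⊕)
    [done]
      !Str ↦ ?Str
        !Int ↦ ?Int
          dual(end) = end
    [stop]
      !Str ↦ ?Str
        !Str ↦ ?Str
          dual(end) = end
    [data]
      ?Bool ↦ !Bool
        !Unit ↦ ?Unit
          dual(X) = X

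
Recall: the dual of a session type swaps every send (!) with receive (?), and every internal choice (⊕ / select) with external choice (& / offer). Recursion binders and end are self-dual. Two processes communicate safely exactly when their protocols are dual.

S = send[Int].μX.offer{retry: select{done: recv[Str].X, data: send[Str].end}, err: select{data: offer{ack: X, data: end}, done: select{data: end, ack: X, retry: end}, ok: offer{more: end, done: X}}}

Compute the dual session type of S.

recv[Int].μX.select{retry: offer{done: send[Str].X, data: recv[Str].end}, err: offer{data: select{ack: X, data: end}, done: offer{data: end, ack: X, retry: end}, ok: select{more: end, done: X}}}

send[Int] → recv[Int]
  μX → μX  (μ self-dual)
    offer{retry,err} → select{retry,err}  (external→internal)
      case retry:
        select{done,data} → offer{done,data}  (⊕→&)
          case done:
            recv[Str] → send[Str]
              dual(X) = X
          case data:
            send[Str] → recv[Str]
              dual(end) = end
      case err:
        select{data,done,ok} → offer{data,done,ok}  (⊕→&)
          case data:
            offer{ack,data} → select{ack,data}  (external→internal)
              case ack:
                dual(X) = X
              case data:
                dual(end) = end
          case done:
            select{data,ack,retry} → offer{data,ack,retry}  (⊕→&)
              case data:
                dual(end) = end
              case ack:
                dual(X) = X
              case retry:
                dual(end) = end
          case ok:
            offer{more,done} → select{more,done}  (external→internal)
              case more:
                dual(end) = end
              case done:
                dual(X) = X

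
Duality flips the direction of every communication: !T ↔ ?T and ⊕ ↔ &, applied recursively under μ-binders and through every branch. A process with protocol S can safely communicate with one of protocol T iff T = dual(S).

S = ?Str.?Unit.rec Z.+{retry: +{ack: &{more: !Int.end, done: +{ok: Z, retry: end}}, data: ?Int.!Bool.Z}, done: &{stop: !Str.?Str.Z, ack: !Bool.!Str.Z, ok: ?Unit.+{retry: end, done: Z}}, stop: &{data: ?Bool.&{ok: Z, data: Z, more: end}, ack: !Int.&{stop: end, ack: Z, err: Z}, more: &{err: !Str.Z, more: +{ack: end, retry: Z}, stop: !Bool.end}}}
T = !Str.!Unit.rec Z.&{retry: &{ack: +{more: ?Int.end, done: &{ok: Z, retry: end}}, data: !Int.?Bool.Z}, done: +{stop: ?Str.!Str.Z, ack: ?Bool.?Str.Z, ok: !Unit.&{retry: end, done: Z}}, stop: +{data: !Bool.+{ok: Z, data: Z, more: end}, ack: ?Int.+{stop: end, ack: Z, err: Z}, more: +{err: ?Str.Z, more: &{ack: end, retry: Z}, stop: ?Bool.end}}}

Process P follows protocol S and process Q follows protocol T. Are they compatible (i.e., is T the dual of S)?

YES

?Str ‖ !Str  ✓
  ?Unit ‖ !Unit  ✓
    rec Z ‖ rec Z  ✓ (binder kept)
      +{retry,done,stop} ‖ &{retry,done,stop}  ✓ same labels
        case retry:
          +{ack,data} ‖ &{ack,data}  ✓ same labels
            case ack:
              &{more,done} ‖ +{more,done}  ✓ same labels
                case more:
                  !Int ‖ ?Int  ✓
                    end ‖ end  ✓
                case done:
                  +{ok,retry} ‖ &{ok,retry}  ✓ same labels
                    case ok:
                      Z ‖ Z  ✓
                    case retry:
                      end ‖ end  ✓
            case data:
              ?Int ‖ !Int  ✓
                !Bool ‖ ?Bool  ✓
                  Z ‖ Z  ✓
        case done:
          &{stop,ack,ok} ‖ +{stop,ack,ok}  ✓ same labels
            case stop:
              !Str ‖ ?Str  ✓
                ?Str ‖ !Str  ✓
                  Z ‖ Z  ✓
            case ack:
              !Bool ‖ ?Bool  ✓
                !Str ‖ ?Str  ✓
                  Z ‖ Z  ✓
            case ok:
              ?Unit ‖ !Unit  ✓
                +{retry,done} ‖ &{retry,done}  ✓ same labels
                  case retry:
                    end ‖ end  ✓
                  case done:
                    Z ‖ Z  ✓
        case stop:
          &{data,ack,more} ‖ +{data,ack,more}  ✓ same labels
            case data:
              ?Bool ‖ !Bool  ✓
                &{ok,data,more} ‖ +{ok,data,more}  ✓ same labels
                  case ok:
                    Z ‖ Z  ✓
                  case data:
                    Z ‖ Z  ✓
                  case more:
                    end ‖ end  ✓
            case ack:
              !Int ‖ ?Int  ✓
                &{stop,ack,err} ‖ +{stop,ack,err}  ✓ same labels
                  case stop:
                    end ‖ end  ✓
                  case ack:
                    Z ‖ Z  ✓
                  case err:
                    Z ‖ Z  ✓
            case more:
              &{err,more,stop} ‖ +{err,more,stop}  ✓ same labels
                case err:
                  !Str ‖ ?Str  ✓
                    Z ‖ Z  ✓
                case more:
                  +{ack,retry} ‖ &{ack,retry}  ✓ same labels
                    case ack:
                      end ‖ end  ✓
                    case retry:
                      Z ‖ Z  ✓
                case stop:
                  !Bool ‖ ?Bool  ✓
                    end ‖ end  ✓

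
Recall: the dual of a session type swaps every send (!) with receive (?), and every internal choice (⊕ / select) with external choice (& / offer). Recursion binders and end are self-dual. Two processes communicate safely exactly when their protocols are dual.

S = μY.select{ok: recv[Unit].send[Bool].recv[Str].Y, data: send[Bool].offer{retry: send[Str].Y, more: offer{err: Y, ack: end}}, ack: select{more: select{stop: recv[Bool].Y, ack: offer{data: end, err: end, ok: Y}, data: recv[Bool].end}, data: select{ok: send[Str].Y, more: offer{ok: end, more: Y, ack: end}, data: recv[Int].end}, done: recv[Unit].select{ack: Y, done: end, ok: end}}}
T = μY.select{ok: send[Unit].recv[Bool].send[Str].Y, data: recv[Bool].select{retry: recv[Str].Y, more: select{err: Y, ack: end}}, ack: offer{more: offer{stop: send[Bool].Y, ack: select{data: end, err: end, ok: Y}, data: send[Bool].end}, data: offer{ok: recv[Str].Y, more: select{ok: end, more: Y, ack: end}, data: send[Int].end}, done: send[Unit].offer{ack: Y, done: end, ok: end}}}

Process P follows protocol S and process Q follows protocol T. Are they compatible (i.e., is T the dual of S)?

μY ‖ μY  ✓ (binder kept)
  select{ok,data,ack} ‖ select{ok,data,ack}  ✗ choice polarity not flipped — not dual

NO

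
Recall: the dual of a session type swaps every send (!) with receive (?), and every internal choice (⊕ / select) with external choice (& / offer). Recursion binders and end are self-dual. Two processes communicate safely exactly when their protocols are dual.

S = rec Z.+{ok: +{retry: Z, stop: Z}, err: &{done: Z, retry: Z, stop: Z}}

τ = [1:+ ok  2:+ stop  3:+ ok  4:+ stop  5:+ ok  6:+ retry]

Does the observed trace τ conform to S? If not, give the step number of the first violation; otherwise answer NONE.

NONE

@1 + ok  match  residual = +{retry: rec Z.…, stop: rec Z.…}
@2 + stop  match  residual = rec Z.…
@3 + ok  match  residual = +{retry: rec Z.…, stop: rec Z.…}
@4 + stop  match  residual = rec Z.…
@5 + ok  match  residual = +{retry: rec Z.…, stop: rec Z.…}
@6 + retry  match  residual = rec Z.…
trace exhausted — no violation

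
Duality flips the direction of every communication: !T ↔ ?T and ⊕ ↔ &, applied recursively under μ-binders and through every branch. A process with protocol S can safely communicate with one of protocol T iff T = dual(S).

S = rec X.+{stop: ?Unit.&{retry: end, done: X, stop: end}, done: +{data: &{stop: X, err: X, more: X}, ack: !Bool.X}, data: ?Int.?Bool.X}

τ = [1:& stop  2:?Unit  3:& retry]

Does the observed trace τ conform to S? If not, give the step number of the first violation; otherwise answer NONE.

@1 got & stop, protocol expects + stop or + done or + data  ✗

1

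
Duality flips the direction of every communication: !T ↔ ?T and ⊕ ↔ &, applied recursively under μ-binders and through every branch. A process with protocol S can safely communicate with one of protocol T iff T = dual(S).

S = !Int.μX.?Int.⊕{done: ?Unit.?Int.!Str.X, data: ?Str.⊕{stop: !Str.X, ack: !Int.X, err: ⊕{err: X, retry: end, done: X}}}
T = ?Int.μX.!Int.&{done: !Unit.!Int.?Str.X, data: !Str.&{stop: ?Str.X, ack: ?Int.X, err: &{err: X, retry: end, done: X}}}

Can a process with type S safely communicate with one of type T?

YES

!Int | ?Int  ok
  μX | μX  ok (μ self-dual)
    ?Int | !Int  ok
      ⊕{done,data} | &{done,data}  ok labels match
        case done:
          ?Unit | !Unit  ok
            ?Int | !Int  ok
              !Str | ?Str  ok
                X | X  ok
        case data:
          ?Str | !Str  ok
            ⊕{stop,ack,err} | &{stop,ack,err}  ok labels match
              case stop:
                !Str | ?Str  ok
                  X | X  ok
              case ack:
                !Int | ?Int  ok
                  X | X  ok
              case err:
                ⊕{err,retry,done} | &{err,retry,done}  ok labels match
                  case err:
                    X | X  ok
                  case retry:
                    end | end  ok
                  case done:
                    X | X  ok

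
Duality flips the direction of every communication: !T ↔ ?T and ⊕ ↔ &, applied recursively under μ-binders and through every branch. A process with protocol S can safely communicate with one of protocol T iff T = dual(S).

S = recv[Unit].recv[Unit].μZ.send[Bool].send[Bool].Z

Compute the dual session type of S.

recv[Unit] → send[Unit]
  recv[Unit] → send[Unit]
    μZ → μZ  (binder kept)
      send[Bool] → recv[Bool]
        send[Bool] → recv[Bool]
          Z self-dual

send[Unit].send[Unit].μZ.recv[Bool].recv[Bool].Z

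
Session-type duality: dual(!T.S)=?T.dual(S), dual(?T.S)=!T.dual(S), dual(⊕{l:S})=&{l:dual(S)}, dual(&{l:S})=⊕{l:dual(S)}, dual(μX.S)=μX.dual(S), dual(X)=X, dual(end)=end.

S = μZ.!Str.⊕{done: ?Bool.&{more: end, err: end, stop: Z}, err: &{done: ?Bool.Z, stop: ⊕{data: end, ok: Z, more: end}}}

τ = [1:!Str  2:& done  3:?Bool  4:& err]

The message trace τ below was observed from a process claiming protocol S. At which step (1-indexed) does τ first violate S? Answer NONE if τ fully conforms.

@1 !Str  ✓  residual = ⊕{done: ?Bool.&{more: end, err: end, stop: μZ.…}, err: &{done: ?Bool.μZ.…, stop: ⊕{data: end, ok: μZ.…, more: end}}}
@2 got & done, protocol expects ⊕ done or ⊕ err  ✗

2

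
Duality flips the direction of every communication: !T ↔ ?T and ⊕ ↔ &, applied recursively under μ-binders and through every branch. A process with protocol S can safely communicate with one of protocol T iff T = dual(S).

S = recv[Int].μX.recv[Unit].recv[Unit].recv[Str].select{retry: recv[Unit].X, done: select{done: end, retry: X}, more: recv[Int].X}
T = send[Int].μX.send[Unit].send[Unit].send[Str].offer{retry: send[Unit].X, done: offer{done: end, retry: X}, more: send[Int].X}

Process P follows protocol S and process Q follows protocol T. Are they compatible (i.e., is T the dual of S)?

YES

recv[Int] ‖ send[Int]  match
  μX ‖ μX  match (rec unchanged)
    recv[Unit] ‖ send[Unit]  match
      recv[Unit] ‖ send[Unit]  match
        recv[Str] ‖ send[Str]  match
          select{retry,done,more} ‖ offer{retry,done,more}  match label sets agree
            • retry:
              recv[Unit] ‖ send[Unit]  match
                X ‖ X  match
            • done:
              select{done,retry} ‖ offer{done,retry}  match label sets agree
                • done:
                  end ‖ end  match
                • retry:
                  X ‖ X  match
            • more:
              recv[Int] ‖ send[Int]  match
                X ‖ X  match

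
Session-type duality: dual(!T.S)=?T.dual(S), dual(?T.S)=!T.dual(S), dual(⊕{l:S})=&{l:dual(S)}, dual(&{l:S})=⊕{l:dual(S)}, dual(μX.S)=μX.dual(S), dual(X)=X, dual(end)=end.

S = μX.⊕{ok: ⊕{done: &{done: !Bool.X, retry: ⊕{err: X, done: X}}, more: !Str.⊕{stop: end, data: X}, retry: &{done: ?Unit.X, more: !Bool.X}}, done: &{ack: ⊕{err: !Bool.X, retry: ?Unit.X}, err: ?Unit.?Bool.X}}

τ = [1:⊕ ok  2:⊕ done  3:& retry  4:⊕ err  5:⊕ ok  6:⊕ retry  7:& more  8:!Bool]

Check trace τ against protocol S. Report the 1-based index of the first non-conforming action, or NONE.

NONE

[1] ⊕ ok  ok  cont: ⊕{done: &{done: !Bool.μX.…, retry: ⊕{err: μX.…, done: μX.…}}, more: !Str.⊕{stop: end, data: μX.…}, retry: &{done: ?Unit.μX.…, more: !Bool.μX.…}}
[2] ⊕ done  ok  cont: &{done: !Bool.μX.…, retry: ⊕{err: μX.…, done: μX.…}}
[3] & retry  ok  cont: ⊕{err: μX.…, done: μX.…}
[4] ⊕ err  ok  cont: μX.…
[5] ⊕ ok  ok  cont: ⊕{done: &{done: !Bool.μX.…, retry: ⊕{err: μX.…, done: μX.…}}, more: !Str.⊕{stop: end, data: μX.…}, retry: &{done: ?Unit.μX.…, more: !Bool.μX.…}}
[6] ⊕ retry  ok  cont: &{done: ?Unit.μX.…, more: !Bool.μX.…}
[7] & more  ok  cont: !Bool.μX.…
[8] !Bool  ok  cont: μX.…
trace exhausted — no violation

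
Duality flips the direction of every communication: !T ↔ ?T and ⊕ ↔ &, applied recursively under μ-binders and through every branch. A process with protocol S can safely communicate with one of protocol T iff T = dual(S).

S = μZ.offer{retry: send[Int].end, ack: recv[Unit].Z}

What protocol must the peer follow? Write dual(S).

μZ = μZ  (μ self-dual)
  offer{retry,ack} = select{retry,ack}  (external→internal)
    • retry:
      send[Int] = recv[Int]
        end self-dual
    • ack:
      recv[Unit] = send[Unit]
        Z self-dual

μZ.select{retry: recv[Int].end, ack: send[Unit].Z}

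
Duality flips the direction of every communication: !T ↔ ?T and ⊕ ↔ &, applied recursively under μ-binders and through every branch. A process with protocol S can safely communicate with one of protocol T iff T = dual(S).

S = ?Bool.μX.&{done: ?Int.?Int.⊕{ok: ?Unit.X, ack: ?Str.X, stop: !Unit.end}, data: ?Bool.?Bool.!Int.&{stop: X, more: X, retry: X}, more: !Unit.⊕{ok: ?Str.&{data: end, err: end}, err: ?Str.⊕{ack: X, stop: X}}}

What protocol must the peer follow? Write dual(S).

!Bool.μX.⊕{done: !Int.!Int.&{ok: !Unit.X, ack: !Str.X, stop: ?Unit.end}, data: !Bool.!Bool.?Int.⊕{stop: X, more: X, retry: X}, more: ?Unit.&{ok: !Str.⊕{data: end, err: end}, err: !Str.&{ack: X, stop: X}}}

?Bool ↦ !Bool
  μX ↦ μX  (rec unchanged)
    &{done,data,more} ↦ ⊕{done,data,more}  (offer→select)
      case done:
        ?Int ↦ !Int
          ?Int ↦ !Int
            ⊕{ok,ack,stop} ↦ &{ok,ack,stop}  (internal→external)
              case ok:
                ?Unit ↦ !Unit
                  dual(X) = X
              case ack:
                ?Str ↦ !Str
                  dual(X) = X
              case stop:
                !Unit ↦ ?Unit
                  dual(end) = end
      case data:
        ?Bool ↦ !Bool
          ?Bool ↦ !Bool
            !Int ↦ ?Int
              &{stop,more,retry} ↦ ⊕{stop,more,retry}  (offer→select)
                case stop:
                  dual(X) = X
                case more:
                  dual(X) = X
                case retry:
                  dual(X) = X
      case more:
        !Unit ↦ ?Unit
          ⊕{ok,err} ↦ &{ok,err}  (internal→external)
            case ok:
              ?Str ↦ !Str
                &{data,err} ↦ ⊕{data,err}  (offer→select)
                  case data:
                    dual(end) = end
                  case err:
                    dual(end) = end
            case err:
              ?Str ↦ !Str
                ⊕{ack,stop} ↦ &{ack,stop}  (internal→external)
                  case ack:
                    dual(X) = X
                  case stop:
                    dual(X) = X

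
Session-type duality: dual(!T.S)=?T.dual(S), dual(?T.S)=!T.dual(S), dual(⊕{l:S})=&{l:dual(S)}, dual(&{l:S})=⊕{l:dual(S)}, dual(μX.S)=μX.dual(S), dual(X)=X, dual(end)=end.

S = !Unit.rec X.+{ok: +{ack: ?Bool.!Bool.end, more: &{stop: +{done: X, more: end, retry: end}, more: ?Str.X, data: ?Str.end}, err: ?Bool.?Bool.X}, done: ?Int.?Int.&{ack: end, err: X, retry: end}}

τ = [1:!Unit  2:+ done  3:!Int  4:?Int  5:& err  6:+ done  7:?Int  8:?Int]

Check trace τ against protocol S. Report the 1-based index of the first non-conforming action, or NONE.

[1] !Unit  match  state: rec X.…
[2] + done  match  state: ?Int.?Int.&{ack: end, err: rec X.…, retry: end}
[3] got !Int, protocol expects ?Int  ✗

3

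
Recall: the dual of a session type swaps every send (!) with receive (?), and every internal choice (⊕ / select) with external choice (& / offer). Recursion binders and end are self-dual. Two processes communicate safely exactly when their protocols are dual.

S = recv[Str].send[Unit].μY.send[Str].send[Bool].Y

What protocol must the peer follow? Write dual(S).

send[Str].recv[Unit].μY.recv[Str].recv[Bool].Y

recv[Str] → send[Str]
  send[Unit] → recv[Unit]
    μY → μY  (binder kept)
      send[Str] → recv[Str]
        send[Bool] → recv[Bool]
          Y self-dual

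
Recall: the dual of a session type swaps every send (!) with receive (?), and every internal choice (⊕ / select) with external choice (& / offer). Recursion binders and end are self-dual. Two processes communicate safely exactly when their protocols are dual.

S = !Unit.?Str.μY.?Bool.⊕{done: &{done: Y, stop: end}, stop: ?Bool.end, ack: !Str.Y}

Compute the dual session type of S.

!Unit → ?Unit
  ?Str → !Str
    μY → μY  (rec unchanged)
      ?Bool → !Bool
        ⊕{done,stop,ack} → &{done,stop,ack}  (select→offer)
          case done:
            &{done,stop} → ⊕{done,stop}  (&→⊕)
              case done:
                Y ↦ Y
              case stop:
                end ↦ end
          case stop:
            ?Bool → !Bool
              end ↦ end
          case ack:
            !Str → ?Str
              Y ↦ Y

?Unit.!Str.μY.!Bool.&{done: ⊕{done: Y, stop: end}, stop: !Bool.end, ack: ?Str.Y}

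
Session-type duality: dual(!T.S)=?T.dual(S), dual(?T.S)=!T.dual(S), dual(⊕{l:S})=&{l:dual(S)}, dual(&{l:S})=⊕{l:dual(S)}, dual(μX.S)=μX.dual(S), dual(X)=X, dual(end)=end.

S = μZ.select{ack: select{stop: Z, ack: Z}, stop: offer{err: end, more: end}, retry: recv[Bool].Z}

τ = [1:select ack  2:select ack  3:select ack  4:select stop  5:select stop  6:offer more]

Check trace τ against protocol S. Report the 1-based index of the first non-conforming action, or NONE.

NONE

step 1: select ack  match  cont: select{stop: μZ.…, ack: μZ.…}
step 2: select ack  match  cont: μZ.…
step 3: select ack  match  cont: select{stop: μZ.…, ack: μZ.…}
step 4: select stop  match  cont: μZ.…
step 5: select stop  match  cont: offer{err: end, more: end}
step 6: offer more  match  cont: end
τ conforms to S (length 6)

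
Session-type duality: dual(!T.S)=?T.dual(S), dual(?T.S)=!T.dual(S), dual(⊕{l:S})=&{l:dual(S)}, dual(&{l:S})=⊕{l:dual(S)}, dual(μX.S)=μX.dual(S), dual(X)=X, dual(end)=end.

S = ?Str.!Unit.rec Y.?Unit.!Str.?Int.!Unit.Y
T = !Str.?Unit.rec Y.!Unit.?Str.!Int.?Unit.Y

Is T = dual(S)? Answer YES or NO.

YES

?Str | !Str  match
  !Unit | ?Unit  match
    rec Y | rec Y  match (μ self-dual)
      ?Unit | !Unit  match
        !Str | ?Str  match
          ?Int | !Int  match
            !Unit | ?Unit  match
              Y | Y  match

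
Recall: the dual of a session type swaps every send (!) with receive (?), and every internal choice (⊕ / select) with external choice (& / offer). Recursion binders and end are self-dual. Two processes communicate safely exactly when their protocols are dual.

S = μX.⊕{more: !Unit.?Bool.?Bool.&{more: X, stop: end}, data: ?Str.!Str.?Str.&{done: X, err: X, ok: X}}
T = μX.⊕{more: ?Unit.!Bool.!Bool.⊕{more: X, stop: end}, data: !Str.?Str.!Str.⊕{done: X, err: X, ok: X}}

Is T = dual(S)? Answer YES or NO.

NO

μX vs μX  ✓ (binder kept)
  ⊕{more,data} vs ⊕{more,data}  ✗ choice polarity not flipped — not dual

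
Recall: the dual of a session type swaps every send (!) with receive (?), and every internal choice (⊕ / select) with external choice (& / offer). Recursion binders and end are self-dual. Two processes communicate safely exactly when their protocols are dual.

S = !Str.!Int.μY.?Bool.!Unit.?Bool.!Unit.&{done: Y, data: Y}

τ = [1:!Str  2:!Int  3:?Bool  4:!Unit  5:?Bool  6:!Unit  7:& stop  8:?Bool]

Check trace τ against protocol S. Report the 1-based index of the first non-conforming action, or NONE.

7

@1 !Str  match  cont: !Int.μY.…
@2 !Int  match  cont: μY.…
@3 ?Bool  match  cont: !Unit.?Bool.!Unit.&{done: μY.…, data: μY.…}
@4 !Unit  match  cont: ?Bool.!Unit.&{done: μY.…, data: μY.…}
@5 ?Bool  match  cont: !Unit.&{done: μY.…, data: μY.…}
@6 !Unit  match  cont: &{done: μY.…, data: μY.…}
@7 got & stop, protocol expects & done or & data  ✗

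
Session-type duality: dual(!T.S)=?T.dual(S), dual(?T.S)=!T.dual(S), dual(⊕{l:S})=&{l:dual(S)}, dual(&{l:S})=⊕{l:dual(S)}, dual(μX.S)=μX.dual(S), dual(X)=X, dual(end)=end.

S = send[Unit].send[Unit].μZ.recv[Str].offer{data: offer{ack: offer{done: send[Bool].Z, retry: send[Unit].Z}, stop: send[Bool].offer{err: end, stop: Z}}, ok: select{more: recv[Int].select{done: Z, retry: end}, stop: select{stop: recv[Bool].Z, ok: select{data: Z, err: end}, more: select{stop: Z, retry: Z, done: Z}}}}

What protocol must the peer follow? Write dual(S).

send[Unit] = recv[Unit]
  send[Unit] = recv[Unit]
    μZ = μZ  (rec unchanged)
      recv[Str] = send[Str]
        offer{data,ok} = select{data,ok}  (&→⊕)
          • data:
            offer{ack,stop} = select{ack,stop}  (&→⊕)
              • ack:
                offer{done,retry} = select{done,retry}  (&→⊕)
                  • done:
                    send[Bool] = recv[Bool]
                      Z self-dual
                  • retry:
                    send[Unit] = recv[Unit]
                      Z self-dual
              • stop:
                send[Bool] = recv[Bool]
                  offer{err,stop} = select{err,stop}  (&→⊕)
                    • err:
                      end self-dual
                    • stop:
                      Z self-dual
          • ok:
            select{more,stop} = offer{more,stop}  (select→offer)
              • more:
                recv[Int] = send[Int]
                  select{done,retry} = offer{done,retry}  (select→offer)
                    • done:
                      Z self-dual
                    • retry:
                      end self-dual
              • stop:
                select{stop,ok,more} = offer{stop,ok,more}  (select→offer)
                  • stop:
                    recv[Bool] = send[Bool]
                      Z self-dual
                  • ok:
                    select{data,err} = offer{data,err}  (select→offer)
                      • data:
                        Z self-dual
                      • err:
                        end self-dual
                  • more:
                    select{stop,retry,done} = offer{stop,retry,done}  (select→offer)
                      • stop:
                        Z self-dual
                      • retry:
                        Z self-dual
                      • done:
                        Z self-dual

recv[Unit].recv[Unit].μZ.send[Str].select{data: select{ack: select{done: recv[Bool].Z, retry: recv[Unit].Z}, stop: recv[Bool].select{err: end, stop: Z}}, ok: offer{more: send[Int].offer{done: Z, retry: end}, stop: offer{stop: send[Bool].Z, ok: offer{data: Z, err: end}, more: offer{stop: Z, retry: Z, done: Z}}}}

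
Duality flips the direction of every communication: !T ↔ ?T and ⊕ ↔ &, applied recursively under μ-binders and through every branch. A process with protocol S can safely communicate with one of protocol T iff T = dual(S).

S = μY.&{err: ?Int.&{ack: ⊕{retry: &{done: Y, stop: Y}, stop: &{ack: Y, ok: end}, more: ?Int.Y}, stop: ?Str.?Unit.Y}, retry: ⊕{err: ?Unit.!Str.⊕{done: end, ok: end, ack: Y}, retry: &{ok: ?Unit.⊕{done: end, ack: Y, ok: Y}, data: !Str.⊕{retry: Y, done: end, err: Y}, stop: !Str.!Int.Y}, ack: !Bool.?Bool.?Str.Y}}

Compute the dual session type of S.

μY ↦ μY  (binder kept)
  &{err,retry} ↦ ⊕{err,retry}  (offer→select)
    case err:
      ?Int ↦ !Int
        &{ack,stop} ↦ ⊕{ack,stop}  (offer→select)
          case ack:
            ⊕{retry,stop,more} ↦ &{retry,stop,more}  (internal→external)
              case retry:
                &{done,stop} ↦ ⊕{done,stop}  (offer→select)
                  case done:
                    Y self-dual
                  case stop:
                    Y self-dual
              case stop:
                &{ack,ok} ↦ ⊕{ack,ok}  (offer→select)
                  case ack:
                    Y self-dual
                  case ok:
                    end self-dual
              case more:
                ?Int ↦ !Int
                  Y self-dual
          case stop:
            ?Str ↦ !Str
              ?Unit ↦ !Unit
                Y self-dual
    case retry:
      ⊕{err,retry,ack} ↦ &{err,retry,ack}  (internal→external)
        case err:
          ?Unit ↦ !Unit
            !Str ↦ ?Str
              ⊕{done,ok,ack} ↦ &{done,ok,ack}  (internal→external)
                case done:
                  end self-dual
                case ok:
                  end self-dual
                case ack:
                  Y self-dual
        case retry:
          &{ok,data,stop} ↦ ⊕{ok,data,stop}  (offer→select)
            case ok:
              ?Unit ↦ !Unit
                ⊕{done,ack,ok} ↦ &{done,ack,ok}  (internal→external)
                  case done:
                    end self-dual
                  case ack:
                    Y self-dual
                  case ok:
                    Y self-dual
            case data:
              !Str ↦ ?Str
                ⊕{retry,done,err} ↦ &{retry,done,err}  (internal→external)
                  case retry:
                    Y self-dual
                  case done:
                    end self-dual
                  case err:
                    Y self-dual
            case stop:
              !Str ↦ ?Str
                !Int ↦ ?Int
                  Y self-dual
        case ack:
          !Bool ↦ ?Bool
            ?Bool ↦ !Bool
              ?Str ↦ !Str
                Y self-dual

μY.⊕{err: !Int.⊕{ack: &{retry: ⊕{done: Y, stop: Y}, stop: ⊕{ack: Y, ok: end}, more: !Int.Y}, stop: !Str.!Unit.Y}, retry: &{err: !Unit.?Str.&{done: end, ok: end, ack: Y}, retry: ⊕{ok: !Unit.&{done: end, ack: Y, ok: Y}, data: ?Str.&{retry: Y, done: end, err: Y}, stop: ?Str.?Int.Y}, ack: ?Bool.!Bool.!Str.Y}}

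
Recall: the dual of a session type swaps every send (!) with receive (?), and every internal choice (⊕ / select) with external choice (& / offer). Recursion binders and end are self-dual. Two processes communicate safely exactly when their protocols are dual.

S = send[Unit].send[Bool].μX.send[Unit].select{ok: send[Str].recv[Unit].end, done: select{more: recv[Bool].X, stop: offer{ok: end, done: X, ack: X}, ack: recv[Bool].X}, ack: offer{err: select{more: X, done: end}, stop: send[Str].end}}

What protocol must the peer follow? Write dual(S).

send[Unit] = recv[Unit]
  send[Bool] = recv[Bool]
    μX = μX  (rec unchanged)
      send[Unit] = recv[Unit]
        select{ok,done,ack} = offer{ok,done,ack}  (⊕→&)
          case ok:
            send[Str] = recv[Str]
              recv[Unit] = send[Unit]
                end self-dual
          case done:
            select{more,stop,ack} = offer{more,stop,ack}  (⊕→&)
              case more:
                recv[Bool] = send[Bool]
                  X self-dual
              case stop:
                offer{ok,done,ack} = select{ok,done,ack}  (external→internal)
                  case ok:
                    end self-dual
                  case done:
                    X self-dual
                  case ack:
                    X self-dual
              case ack:
                recv[Bool] = send[Bool]
                  X self-dual
          case ack:
            offer{err,stop} = select{err,stop}  (external→internal)
              case err:
                select{more,done} = offer{more,done}  (⊕→&)
                  case more:
                    X self-dual
                  case done:
                    end self-dual
              case stop:
                send[Str] = recv[Str]
                  end self-dual

recv[Unit].recv[Bool].μX.recv[Unit].offer{ok: recv[Str].send[Unit].end, done: offer{more: send[Bool].X, stop: select{ok: end, done: X, ack: X}, ack: send[Bool].X}, ack: select{err: offer{more: X, done: end}, stop: recv[Str].end}}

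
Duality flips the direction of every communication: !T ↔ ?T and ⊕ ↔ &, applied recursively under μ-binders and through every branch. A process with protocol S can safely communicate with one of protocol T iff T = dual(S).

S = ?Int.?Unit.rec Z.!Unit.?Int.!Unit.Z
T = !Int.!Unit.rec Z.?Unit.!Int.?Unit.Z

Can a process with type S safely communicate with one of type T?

YES

?Int | !Int  ✓
  ?Unit | !Unit  ✓
    rec Z | rec Z  ✓ (μ self-dual)
      !Unit | ?Unit  ✓
        ?Int | !Int  ✓
          !Unit | ?Unit  ✓
            Z | Z  ✓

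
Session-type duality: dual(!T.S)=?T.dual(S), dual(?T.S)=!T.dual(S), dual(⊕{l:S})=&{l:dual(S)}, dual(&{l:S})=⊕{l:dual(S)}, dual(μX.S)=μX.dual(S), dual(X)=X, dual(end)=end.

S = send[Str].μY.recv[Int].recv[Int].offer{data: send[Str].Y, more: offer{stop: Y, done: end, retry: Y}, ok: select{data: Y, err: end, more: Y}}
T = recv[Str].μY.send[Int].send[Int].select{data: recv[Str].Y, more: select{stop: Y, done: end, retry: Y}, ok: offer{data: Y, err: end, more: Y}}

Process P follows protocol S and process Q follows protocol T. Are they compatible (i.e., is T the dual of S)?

YES

send[Str] | recv[Str]  match
  μY | μY  match (binder kept)
    recv[Int] | send[Int]  match
      recv[Int] | send[Int]  match
        offer{data,more,ok} | select{data,more,ok}  match label sets agree
          [data]
            send[Str] | recv[Str]  match
              Y | Y  match
          [more]
            offer{stop,done,retry} | select{stop,done,retry}  match label sets agree
              [stop]
                Y | Y  match
              [done]
                end | end  match
              [retry]
                Y | Y  match
          [ok]
            select{data,err,more} | offer{data,err,more}  match label sets agree
              [data]
                Y | Y  match
              [err]
                end | end  match
              [more]
                Y | Y  match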